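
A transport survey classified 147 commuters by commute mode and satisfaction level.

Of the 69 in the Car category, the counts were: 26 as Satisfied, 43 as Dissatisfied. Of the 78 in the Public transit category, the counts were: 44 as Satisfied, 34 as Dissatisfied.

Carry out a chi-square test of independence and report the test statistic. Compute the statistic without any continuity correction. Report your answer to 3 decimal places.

Row totals: 69, 78. Column totals: 70, 77. Grand total N = 147.
Expected counts (row total × column total / N):
  Car, Satisfied: 69×70/147 = 32.8571
  Car, Dissatisfied: 69×77/147 = 36.1429
  Public transit, Satisfied: 78×70/147 = 37.1429
  Public transit, Dissatisfied: 78×77/147 = 40.8571
Contributions (O − E)²/E:
  (26 − 32.8571)²/32.8571 = 1.4310
  (43 − 36.1429)²/36.1429 = 1.3009
  (44 − 37.1429)²/37.1429 = 1.2659
  (34 − 40.8571)²/40.8571 = 1.1508
χ² = 1.4310 + 1.3009 + 1.2659 + 1.1508 = 5.149

5.149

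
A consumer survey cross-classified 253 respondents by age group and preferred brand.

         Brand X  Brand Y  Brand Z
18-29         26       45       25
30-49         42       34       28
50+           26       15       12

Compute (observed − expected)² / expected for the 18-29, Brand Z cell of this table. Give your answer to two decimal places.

0.00

Row total (18-29) = 96; column total (Brand Z) = 65; N = 253.
Expected count E = 96 × 65 / 253 = 24.664.
Contribution = (O − E)²/E = (25 − 24.664)² / 24.664 = 0.00.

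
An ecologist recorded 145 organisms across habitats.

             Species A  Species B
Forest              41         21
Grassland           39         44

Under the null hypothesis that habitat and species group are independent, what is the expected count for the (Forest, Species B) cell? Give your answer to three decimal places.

Row total (Forest) = 62; column total (Species B) = 65; grand total N = 145.
Expected count = (row total × column total) / N = 62 × 65 / 145 = 27.793.

27.793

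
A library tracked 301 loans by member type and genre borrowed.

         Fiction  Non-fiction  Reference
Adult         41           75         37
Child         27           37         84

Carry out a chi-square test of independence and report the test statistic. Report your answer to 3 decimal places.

Row totals: 153, 148. Column totals: 68, 112, 121. Grand total N = 301.
Expected counts (row total × column total / N):
  Adult, Fiction: 153×68/301 = 34.5648
  Adult, Non-fiction: 153×112/301 = 56.9302
  Adult, Reference: 153×121/301 = 61.5050
  Child, Fiction: 148×68/301 = 33.4352
  Child, Non-fiction: 148×112/301 = 55.0698
  Child, Reference: 148×121/301 = 59.4950
Contributions (O − E)²/E:
  (41 − 34.5648)²/34.5648 = 1.1981
  (75 − 56.9302)²/56.9302 = 5.7354
  (37 − 61.5050)²/61.5050 = 9.7634
  (27 − 33.4352)²/33.4352 = 1.2386
  (37 − 55.0698)²/55.0698 = 5.9292
  (84 − 59.4950)²/59.4950 = 10.0932
χ² = 1.1981 + 5.7354 + 9.7634 + 1.2386 + 5.9292 + 10.0932 = 33.958

33.958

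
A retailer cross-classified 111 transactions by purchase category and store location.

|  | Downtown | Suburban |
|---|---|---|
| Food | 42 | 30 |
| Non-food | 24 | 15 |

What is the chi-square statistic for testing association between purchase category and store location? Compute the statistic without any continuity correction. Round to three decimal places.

0.108

Row totals: 72, 39. Column totals: 66, 45. Grand total N = 111.
Expected counts (row total × column total / N):
  Food, Downtown: 72×66/111 = 42.8108
  Food, Suburban: 72×45/111 = 29.1892
  Non-food, Downtown: 39×66/111 = 23.1892
  Non-food, Suburban: 39×45/111 = 15.8108
Contributions (O − E)²/E:
  (42 − 42.8108)²/42.8108 = 0.0154
  (30 − 29.1892)²/29.1892 = 0.0225
  (24 − 23.1892)²/23.1892 = 0.0283
  (15 − 15.8108)²/15.8108 = 0.0416
χ² = 0.0154 + 0.0225 + 0.0283 + 0.0416 = 0.108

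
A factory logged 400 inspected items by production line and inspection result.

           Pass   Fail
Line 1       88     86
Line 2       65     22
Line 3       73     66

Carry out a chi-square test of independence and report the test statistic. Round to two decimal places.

15.12

Row totals: 174, 87, 139. Column totals: 226, 174. Grand total N = 400.
Expected counts (row total × column total / N):
  Line 1, Pass: 174×226/400 = 98.310
  Line 1, Fail: 174×174/400 = 75.690
  Line 2, Pass: 87×226/400 = 49.155
  Line 2, Fail: 87×174/400 = 37.845
  Line 3, Pass: 139×226/400 = 78.535
  Line 3, Fail: 139×174/400 = 60.465
Contributions (O − E)²/E:
  (88 − 98.310)²/98.310 = 1.0812
  (86 − 75.690)²/75.690 = 1.4044
  (65 − 49.155)²/49.155 = 5.1076
  (22 − 37.845)²/37.845 = 6.6340
  (73 − 78.535)²/78.535 = 0.3901
  (66 − 60.465)²/60.465 = 0.5067
χ² = 1.0812 + 1.4044 + 5.1076 + 6.6340 + 0.3901 + 0.5067 = 15.12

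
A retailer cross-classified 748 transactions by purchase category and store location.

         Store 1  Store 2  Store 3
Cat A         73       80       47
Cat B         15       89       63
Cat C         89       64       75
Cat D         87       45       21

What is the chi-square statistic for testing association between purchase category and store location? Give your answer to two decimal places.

94.03

Row totals: 200, 167, 228, 153. Column totals: 264, 278, 206. Grand total N = 748.
Expected counts (row total × column total / N):
  Cat A, Store 1: 200×264/748 = 70.588
  Cat A, Store 2: 200×278/748 = 74.332
  Cat A, Store 3: 200×206/748 = 55.080
  Cat B, Store 1: 167×264/748 = 58.941
  Cat B, Store 2: 167×278/748 = 62.067
  Cat B, Store 3: 167×206/748 = 45.992
  Cat C, Store 1: 228×264/748 = 80.471
  Cat C, Store 2: 228×278/748 = 84.738
  Cat C, Store 3: 228×206/748 = 62.791
  Cat D, Store 1: 153×264/748 = 54.000
  Cat D, Store 2: 153×278/748 = 56.864
  Cat D, Store 3: 153×206/748 = 42.136
Contributions (O − E)²/E:
  (73 − 70.588)²/70.588 = 0.0824
  (80 − 74.332)²/74.332 = 0.4322
  (47 − 55.080)²/55.080 = 1.1853
  (15 − 58.941)²/58.941 = 32.7584
  (89 − 62.067)²/62.067 = 11.6872
  (63 − 45.992)²/45.992 = 6.2896
  (89 − 80.471)²/80.471 = 0.9040
  (64 − 84.738)²/84.738 = 5.0752
  (75 − 62.791)²/62.791 = 2.3739
  (87 − 54.000)²/54.000 = 20.1667
  (45 − 56.864)²/56.864 = 2.4753
  (21 − 42.136)²/42.136 = 10.6021
χ² = 0.0824 + 0.4322 + 1.1853 + 32.7584 + 11.6872 + 6.2896 + 0.9040 + 5.0752 + 2.3739 + 20.1667 + 2.4753 + 10.6021 = 94.03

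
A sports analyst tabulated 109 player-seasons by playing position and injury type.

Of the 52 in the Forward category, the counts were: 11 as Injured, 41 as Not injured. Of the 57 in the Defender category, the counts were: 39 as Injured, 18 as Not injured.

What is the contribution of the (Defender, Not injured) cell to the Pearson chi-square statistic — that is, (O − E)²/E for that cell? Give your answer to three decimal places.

Row total (Defender) = 57; column total (Not injured) = 59; N = 109.
Expected count E = 57 × 59 / 109 = 30.8532.
Contribution = (O − E)²/E = (18 − 30.8532)² / 30.8532 = 5.355.

5.355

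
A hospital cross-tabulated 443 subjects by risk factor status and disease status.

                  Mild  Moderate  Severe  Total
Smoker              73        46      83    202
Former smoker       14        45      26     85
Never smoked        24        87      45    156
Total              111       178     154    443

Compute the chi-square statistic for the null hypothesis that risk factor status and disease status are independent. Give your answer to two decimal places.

Grand total N = 443.
Expected counts (row total × column total / N):
  Smoker, Mild: 202×111/443 = 50.6140
  Smoker, Moderate: 202×178/443 = 81.1648
  Smoker, Severe: 202×154/443 = 70.2212
  Former smoker, Mild: 85×111/443 = 21.2980
  Former smoker, Moderate: 85×178/443 = 34.1535
  Former smoker, Severe: 85×154/443 = 29.5485
  Never smoked, Mild: 156×111/443 = 39.0880
  Never smoked, Moderate: 156×178/443 = 62.6817
  Never smoked, Severe: 156×154/443 = 54.2302
Contributions (O − E)²/E:
  (73 − 50.6140)²/50.6140 = 9.9011
  (46 − 81.1648)²/81.1648 = 15.2352
  (83 − 70.2212)²/70.2212 = 2.3255
  (14 − 21.2980)²/21.2980 = 2.5007
  (45 − 34.1535)²/34.1535 = 3.4446
  (26 − 29.5485)²/29.5485 = 0.4261
  (24 − 39.0880)²/39.0880 = 5.8240
  (87 − 62.6817)²/62.6817 = 9.4346
  (45 − 54.2302)²/54.2302 = 1.5710
χ² = 9.9011 + 15.2352 + 2.3255 + 2.5007 + 3.4446 + 0.4261 + 5.8240 + 9.4346 + 1.5710 = 50.66

50.66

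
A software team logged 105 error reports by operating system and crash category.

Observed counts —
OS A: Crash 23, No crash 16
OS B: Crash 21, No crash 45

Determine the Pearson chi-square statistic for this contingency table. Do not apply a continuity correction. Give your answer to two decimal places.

Row totals: 39, 66. Column totals: 44, 61. Grand total N = 105.
Expected counts (row total × column total / N):
  OS A, Crash: 39×44/105 = 16.343
  OS A, No crash: 39×61/105 = 22.657
  OS B, Crash: 66×44/105 = 27.657
  OS B, No crash: 66×61/105 = 38.343
Contributions (O − E)²/E:
  (23 − 16.343)²/16.343 = 2.7116
  (16 − 22.657)²/22.657 = 1.9559
  (21 − 27.657)²/27.657 = 1.6023
  (45 − 38.343)²/38.343 = 1.1558
χ² = 2.7116 + 1.9559 + 1.6023 + 1.1558 = 7.43

7.43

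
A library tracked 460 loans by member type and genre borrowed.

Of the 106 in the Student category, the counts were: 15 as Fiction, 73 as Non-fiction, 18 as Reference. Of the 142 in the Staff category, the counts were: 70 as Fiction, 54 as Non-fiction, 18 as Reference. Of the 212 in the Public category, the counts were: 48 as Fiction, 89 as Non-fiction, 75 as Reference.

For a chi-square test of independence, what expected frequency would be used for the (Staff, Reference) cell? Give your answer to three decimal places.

Row total (Staff) = 142; column total (Reference) = 111; grand total N = 460.
Expected count = (row total × column total) / N = 142 × 111 / 460 = 34.265.

34.265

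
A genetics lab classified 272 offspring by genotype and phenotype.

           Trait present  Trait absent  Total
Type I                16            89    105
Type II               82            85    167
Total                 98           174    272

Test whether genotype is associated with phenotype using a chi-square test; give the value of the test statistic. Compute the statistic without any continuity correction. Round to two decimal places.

32.08

Grand total N = 272.
Expected counts (row total × column total / N):
  Type I, Trait present: 105×98/272 = 37.831
  Type I, Trait absent: 105×174/272 = 67.169
  Type II, Trait present: 167×98/272 = 60.169
  Type II, Trait absent: 167×174/272 = 106.831
Contributions (O − E)²/E:
  (16 − 37.831)²/37.831 = 12.5979
  (89 − 67.169)²/67.169 = 7.0954
  (82 − 60.169)²/60.169 = 7.9209
  (85 − 106.831)²/106.831 = 4.4612
χ² = 12.5979 + 7.0954 + 7.9209 + 4.4612 = 32.08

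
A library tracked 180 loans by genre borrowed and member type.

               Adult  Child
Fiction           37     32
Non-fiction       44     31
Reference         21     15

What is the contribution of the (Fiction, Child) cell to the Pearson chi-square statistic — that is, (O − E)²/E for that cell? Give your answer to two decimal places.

Row total (Fiction) = 69; column total (Child) = 78; N = 180.
Expected count E = 69 × 78 / 180 = 29.900.
Contribution = (O − E)²/E = (32 − 29.900)² / 29.900 = 0.15.

0.15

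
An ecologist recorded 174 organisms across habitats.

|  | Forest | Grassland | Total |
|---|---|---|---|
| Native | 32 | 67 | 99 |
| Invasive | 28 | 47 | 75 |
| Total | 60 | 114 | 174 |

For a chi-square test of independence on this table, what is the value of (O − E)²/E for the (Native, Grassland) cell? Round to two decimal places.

0.07

Row total (Native) = 99; column total (Grassland) = 114; N = 174.
Expected count E = 99 × 114 / 174 = 64.862.
Contribution = (O − E)²/E = (67 − 64.862)² / 64.862 = 0.07.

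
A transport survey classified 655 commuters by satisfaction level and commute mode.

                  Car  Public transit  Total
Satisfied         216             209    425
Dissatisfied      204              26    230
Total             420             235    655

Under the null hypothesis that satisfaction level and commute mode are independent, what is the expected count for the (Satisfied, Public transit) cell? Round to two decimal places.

Row total (Satisfied) = 425; column total (Public transit) = 235; grand total N = 655.
Expected count = (row total × column total) / N = 425 × 235 / 655 = 152.48.

152.48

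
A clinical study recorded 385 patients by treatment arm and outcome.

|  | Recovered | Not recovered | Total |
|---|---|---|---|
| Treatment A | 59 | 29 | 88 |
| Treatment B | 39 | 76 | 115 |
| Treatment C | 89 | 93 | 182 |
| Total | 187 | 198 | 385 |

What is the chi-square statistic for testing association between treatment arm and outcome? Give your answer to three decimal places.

Grand total N = 385.
Expected counts (row total × column total / N):
  Treatment A, Recovered: 88×187/385 = 42.7429
  Treatment A, Not recovered: 88×198/385 = 45.2571
  Treatment B, Recovered: 115×187/385 = 55.8571
  Treatment B, Not recovered: 115×198/385 = 59.1429
  Treatment C, Recovered: 182×187/385 = 88.4000
  Treatment C, Not recovered: 182×198/385 = 93.6000
Contributions (O − E)²/E:
  (59 − 42.7429)²/42.7429 = 6.1833
  (29 − 45.2571)²/45.2571 = 5.8398
  (39 − 55.8571)²/55.8571 = 5.0873
  (76 − 59.1429)²/59.1429 = 4.8047
  (89 − 88.4000)²/88.4000 = 0.0041
  (93 − 93.6000)²/93.6000 = 0.0038
χ² = 6.1833 + 5.8398 + 5.0873 + 4.8047 + 0.0041 + 0.0038 = 21.923

21.923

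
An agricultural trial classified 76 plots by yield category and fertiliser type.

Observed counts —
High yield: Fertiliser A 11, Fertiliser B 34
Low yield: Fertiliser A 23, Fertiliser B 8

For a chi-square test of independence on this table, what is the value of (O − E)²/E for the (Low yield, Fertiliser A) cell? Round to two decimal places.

Row total (Low yield) = 31; column total (Fertiliser A) = 34; N = 76.
Expected count E = 31 × 34 / 76 = 13.868.
Contribution = (O − E)²/E = (23 − 13.868)² / 13.868 = 6.01.

6.01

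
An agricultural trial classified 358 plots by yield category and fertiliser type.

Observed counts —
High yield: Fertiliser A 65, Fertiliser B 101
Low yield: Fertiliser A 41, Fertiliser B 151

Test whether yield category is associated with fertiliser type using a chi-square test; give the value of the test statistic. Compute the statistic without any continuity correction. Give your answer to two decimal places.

Row totals: 166, 192. Column totals: 106, 252. Grand total N = 358.
Expected counts (row total × column total / N):
  High yield, Fertiliser A: 166×106/358 = 49.151
  High yield, Fertiliser B: 166×252/358 = 116.849
  Low yield, Fertiliser A: 192×106/358 = 56.849
  Low yield, Fertiliser B: 192×252/358 = 135.151
Contributions (O − E)²/E:
  (65 − 49.151)²/49.151 = 5.1106
  (101 − 116.849)²/116.849 = 2.1497
  (41 − 56.849)²/56.849 = 4.4186
  (151 − 135.151)²/135.151 = 1.8586
χ² = 5.1106 + 2.1497 + 4.4186 + 1.8586 = 13.54

13.54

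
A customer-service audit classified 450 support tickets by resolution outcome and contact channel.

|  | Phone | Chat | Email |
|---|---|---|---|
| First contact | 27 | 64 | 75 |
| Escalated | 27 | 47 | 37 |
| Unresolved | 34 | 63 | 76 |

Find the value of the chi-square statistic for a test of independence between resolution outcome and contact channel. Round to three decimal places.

5.372

Row totals: 166, 111, 173. Column totals: 88, 174, 188. Grand total N = 450.
Expected counts (row total × column total / N):
  First contact, Phone: 166×88/450 = 32.4622
  First contact, Chat: 166×174/450 = 64.1867
  First contact, Email: 166×188/450 = 69.3511
  Escalated, Phone: 111×88/450 = 21.7067
  Escalated, Chat: 111×174/450 = 42.9200
  Escalated, Email: 111×188/450 = 46.3733
  Unresolved, Phone: 173×88/450 = 33.8311
  Unresolved, Chat: 173×174/450 = 66.8933
  Unresolved, Email: 173×188/450 = 72.2756
Contributions (O − E)²/E:
  (27 − 32.4622)²/32.4622 = 0.9191
  (64 − 64.1867)²/64.1867 = 0.0005
  (75 − 69.3511)²/69.3511 = 0.4601
  (27 − 21.7067)²/21.7067 = 1.2908
  (47 − 42.9200)²/42.9200 = 0.3878
  (37 − 46.3733)²/46.3733 = 1.8946
  (34 − 33.8311)²/33.8311 = 0.0008
  (63 − 66.8933)²/66.8933 = 0.2266
  (76 − 72.2756)²/72.2756 = 0.1919
χ² = 0.9191 + 0.0005 + 0.4601 + 1.2908 + 0.3878 + 1.8946 + 0.0008 + 0.2266 + 0.1919 = 5.372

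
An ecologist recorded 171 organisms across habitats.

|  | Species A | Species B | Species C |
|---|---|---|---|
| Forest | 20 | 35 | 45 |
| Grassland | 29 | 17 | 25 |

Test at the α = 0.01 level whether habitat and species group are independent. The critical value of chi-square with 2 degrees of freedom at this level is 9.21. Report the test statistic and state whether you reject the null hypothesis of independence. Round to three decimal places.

8.937; fail to reject H₀

Row totals: 100, 71. Column totals: 49, 52, 70. Grand total N = 171.
Expected counts (row total × column total / N):
  Forest, Species A: 100×49/171 = 28.6550
  Forest, Species B: 100×52/171 = 30.4094
  Forest, Species C: 100×70/171 = 40.9357
  Grassland, Species A: 71×49/171 = 20.3450
  Grassland, Species B: 71×52/171 = 21.5906
  Grassland, Species C: 71×70/171 = 29.0643
Contributions (O − E)²/E:
  (20 − 28.6550)²/28.6550 = 2.6142
  (35 − 30.4094)²/30.4094 = 0.6930
  (45 − 40.9357)²/40.9357 = 0.4035
  (29 − 20.3450)²/20.3450 = 3.6819
  (17 − 21.5906)²/21.5906 = 0.9761
  (25 − 29.0643)²/29.0643 = 0.5683
χ² = 2.6142 + 0.6930 + 0.4035 + 3.6819 + 0.9761 + 0.5683 = 8.937
df = (2−1)(3−1) = 2. Since 8.937 < 9.21, fail to reject the null hypothesis of independence at α = 0.01.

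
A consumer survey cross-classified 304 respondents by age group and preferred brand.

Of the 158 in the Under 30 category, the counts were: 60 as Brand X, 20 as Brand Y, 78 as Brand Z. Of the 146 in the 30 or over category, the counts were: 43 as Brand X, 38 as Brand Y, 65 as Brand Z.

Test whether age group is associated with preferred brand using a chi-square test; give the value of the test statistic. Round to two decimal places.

9.11

Row totals: 158, 146. Column totals: 103, 58, 143. Grand total N = 304.
Expected counts (row total × column total / N):
  Under 30, Brand X: 158×103/304 = 53.533
  Under 30, Brand Y: 158×58/304 = 30.145
  Under 30, Brand Z: 158×143/304 = 74.322
  30 or over, Brand X: 146×103/304 = 49.467
  30 or over, Brand Y: 146×58/304 = 27.855
  30 or over, Brand Z: 146×143/304 = 68.678
Contributions (O − E)²/E:
  (60 − 53.533)²/53.533 = 0.7812
  (20 − 30.145)²/30.145 = 3.4142
  (78 − 74.322)²/74.322 = 0.1820
  (43 − 49.467)²/49.467 = 0.8455
  (38 − 27.855)²/27.855 = 3.6949
  (65 − 68.678)²/68.678 = 0.1970
χ² = 0.7812 + 3.4142 + 0.1820 + 0.8455 + 3.6949 + 0.1970 = 9.11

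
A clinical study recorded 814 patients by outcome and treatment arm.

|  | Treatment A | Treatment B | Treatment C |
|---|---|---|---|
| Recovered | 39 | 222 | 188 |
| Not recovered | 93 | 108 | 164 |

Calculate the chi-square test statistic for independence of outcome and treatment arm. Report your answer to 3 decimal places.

55.027

Row totals: 449, 365. Column totals: 132, 330, 352. Grand total N = 814.
Expected counts (row total × column total / N):
  Recovered, Treatment A: 449×132/814 = 72.8108
  Recovered, Treatment B: 449×330/814 = 182.0270
  Recovered, Treatment C: 449×352/814 = 194.1622
  Not recovered, Treatment A: 365×132/814 = 59.1892
  Not recovered, Treatment B: 365×330/814 = 147.9730
  Not recovered, Treatment C: 365×352/814 = 157.8378
Contributions (O − E)²/E:
  (39 − 72.8108)²/72.8108 = 15.7006
  (222 − 182.0270)²/182.0270 = 8.7780
  (188 − 194.1622)²/194.1622 = 0.1956
  (93 − 59.1892)²/59.1892 = 19.3138
  (108 − 147.9730)²/147.9730 = 10.7982
  (164 − 157.8378)²/157.8378 = 0.2406
χ² = 15.7006 + 8.7780 + 0.1956 + 19.3138 + 10.7982 + 0.2406 = 55.027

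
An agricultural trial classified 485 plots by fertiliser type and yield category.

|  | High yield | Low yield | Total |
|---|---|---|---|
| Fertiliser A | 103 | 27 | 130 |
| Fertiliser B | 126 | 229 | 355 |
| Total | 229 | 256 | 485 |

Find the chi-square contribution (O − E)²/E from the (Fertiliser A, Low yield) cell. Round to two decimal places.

25.24

Row total (Fertiliser A) = 130; column total (Low yield) = 256; N = 485.
Expected count E = 130 × 256 / 485 = 68.619.
Contribution = (O − E)²/E = (27 − 68.619)² / 68.619 = 25.24.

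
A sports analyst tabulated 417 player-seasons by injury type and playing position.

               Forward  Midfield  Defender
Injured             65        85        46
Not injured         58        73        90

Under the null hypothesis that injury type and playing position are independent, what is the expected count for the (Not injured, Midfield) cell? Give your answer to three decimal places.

83.736

Row total (Not injured) = 221; column total (Midfield) = 158; grand total N = 417.
Expected count = (row total × column total) / N = 221 × 158 / 417 = 83.736.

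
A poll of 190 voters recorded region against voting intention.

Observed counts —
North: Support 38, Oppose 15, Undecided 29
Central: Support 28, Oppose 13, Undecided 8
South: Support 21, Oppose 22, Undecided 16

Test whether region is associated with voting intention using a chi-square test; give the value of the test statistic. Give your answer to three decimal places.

Row totals: 82, 49, 59. Column totals: 87, 50, 53. Grand total N = 190.
Expected counts (row total × column total / N):
  North, Support: 82×87/190 = 37.5474
  North, Oppose: 82×50/190 = 21.5789
  North, Undecided: 82×53/190 = 22.8737
  Central, Support: 49×87/190 = 22.4368
  Central, Oppose: 49×50/190 = 12.8947
  Central, Undecided: 49×53/190 = 13.6684
  South, Support: 59×87/190 = 27.0158
  South, Oppose: 59×50/190 = 15.5263
  South, Undecided: 59×53/190 = 16.4579
Contributions (O − E)²/E:
  (38 − 37.5474)²/37.5474 = 0.0055
  (15 − 21.5789)²/21.5789 = 2.0058
  (29 − 22.8737)²/22.8737 = 1.6408
  (28 − 22.4368)²/22.4368 = 1.3794
  (13 − 12.8947)²/12.8947 = 0.0009
  (8 − 13.6684)²/13.6684 = 2.3507
  (21 − 27.0158)²/27.0158 = 1.3396
  (22 − 15.5263)²/15.5263 = 2.6992
  (16 − 16.4579)²/16.4579 = 0.0127
χ² = 0.0055 + 2.0058 + 1.6408 + 1.3794 + 0.0009 + 2.3507 + 1.3396 + 2.6992 + 0.0127 = 11.435

11.435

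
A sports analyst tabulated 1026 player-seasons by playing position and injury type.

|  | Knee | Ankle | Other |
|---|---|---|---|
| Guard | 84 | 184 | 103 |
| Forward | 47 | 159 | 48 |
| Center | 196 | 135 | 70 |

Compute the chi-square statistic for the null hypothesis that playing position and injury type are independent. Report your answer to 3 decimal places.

Row totals: 371, 254, 401. Column totals: 327, 478, 221. Grand total N = 1026.
Expected counts (row total × column total / N):
  Guard, Knee: 371×327/1026 = 118.2427
  Guard, Ankle: 371×478/1026 = 172.8441
  Guard, Other: 371×221/1026 = 79.9133
  Forward, Knee: 254×327/1026 = 80.9532
  Forward, Ankle: 254×478/1026 = 118.3353
  Forward, Other: 254×221/1026 = 54.7115
  Center, Knee: 401×327/1026 = 127.8041
  Center, Ankle: 401×478/1026 = 186.8207
  Center, Other: 401×221/1026 = 86.3752
Contributions (O − E)²/E:
  (84 − 118.2427)²/118.2427 = 9.9166
  (184 − 172.8441)²/172.8441 = 0.7200
  (103 − 79.9133)²/79.9133 = 6.6697
  (47 − 80.9532)²/80.9532 = 14.2406
  (159 − 118.3353)²/118.3353 = 13.9740
  (48 − 54.7115)²/54.7115 = 0.8233
  (196 − 127.8041)²/127.8041 = 36.3891
  (135 − 186.8207)²/186.8207 = 14.3741
  (70 − 86.3752)²/86.3752 = 3.1044
χ² = 9.9166 + 0.7200 + 6.6697 + 14.2406 + 13.9740 + 0.8233 + 36.3891 + 14.3741 + 3.1044 = 100.212

100.212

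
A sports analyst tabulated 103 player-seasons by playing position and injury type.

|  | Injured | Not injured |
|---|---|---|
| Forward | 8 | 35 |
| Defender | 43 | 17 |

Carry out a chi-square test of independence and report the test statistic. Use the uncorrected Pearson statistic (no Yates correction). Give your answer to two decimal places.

28.21

Row totals: 43, 60. Column totals: 51, 52. Grand total N = 103.
Expected counts (row total × column total / N):
  Forward, Injured: 43×51/103 = 21.291
  Forward, Not injured: 43×52/103 = 21.709
  Defender, Injured: 60×51/103 = 29.709
  Defender, Not injured: 60×52/103 = 30.291
Contributions (O − E)²/E:
  (8 − 21.291)²/21.291 = 8.2970
  (35 − 21.709)²/21.709 = 8.1372
  (43 − 29.709)²/29.709 = 5.9460
  (17 − 30.291)²/30.291 = 5.8318
χ² = 8.2970 + 8.1372 + 5.9460 + 5.8318 = 28.21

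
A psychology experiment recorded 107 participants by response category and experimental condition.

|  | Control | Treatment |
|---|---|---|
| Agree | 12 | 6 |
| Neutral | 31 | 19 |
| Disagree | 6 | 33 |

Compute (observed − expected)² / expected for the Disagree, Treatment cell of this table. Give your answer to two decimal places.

6.65

Row total (Disagree) = 39; column total (Treatment) = 58; N = 107.
Expected count E = 39 × 58 / 107 = 21.140.
Contribution = (O − E)²/E = (33 − 21.140)² / 21.140 = 6.65.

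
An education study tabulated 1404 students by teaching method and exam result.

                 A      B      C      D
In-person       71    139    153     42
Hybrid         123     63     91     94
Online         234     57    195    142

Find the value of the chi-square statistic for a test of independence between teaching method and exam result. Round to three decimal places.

Row totals: 405, 371, 628. Column totals: 428, 259, 439, 278. Grand total N = 1404.
Expected counts (row total × column total / N):
  In-person, A: 405×428/1404 = 123.46154
  In-person, B: 405×259/1404 = 74.71154
  In-person, C: 405×439/1404 = 126.63462
  In-person, D: 405×278/1404 = 80.19231
  Hybrid, A: 371×428/1404 = 113.09687
  Hybrid, B: 371×259/1404 = 68.43946
  Hybrid, C: 371×439/1404 = 116.00356
  Hybrid, D: 371×278/1404 = 73.46011
  Online, A: 628×428/1404 = 191.44160
  Online, B: 628×259/1404 = 115.84900
  Online, C: 628×439/1404 = 196.36182
  Online, D: 628×278/1404 = 124.34758
Contributions (O − E)²/E:
  (71 − 123.46154)²/123.46154 = 22.2921
  (139 − 74.71154)²/74.71154 = 55.3195
  (153 − 126.63462)²/126.63462 = 5.4893
  (42 − 80.19231)²/80.19231 = 18.1894
  (123 − 113.09687)²/113.09687 = 0.8672
  (63 − 68.43946)²/68.43946 = 0.4323
  (91 − 116.00356)²/116.00356 = 5.3893
  (94 − 73.46011)²/73.46011 = 5.7431
  (234 − 191.44160)²/191.44160 = 9.4609
  (57 − 115.84900)²/115.84900 = 29.8941
  (195 − 196.36182)²/196.36182 = 0.0094
  (142 − 124.34758)²/124.34758 = 2.5059
χ² = 22.2921 + 55.3195 + 5.4893 + 18.1894 + 0.8672 + 0.4323 + 5.3893 + 5.7431 + 9.4609 + 29.8941 + 0.0094 + 2.5059 = 155.593

155.593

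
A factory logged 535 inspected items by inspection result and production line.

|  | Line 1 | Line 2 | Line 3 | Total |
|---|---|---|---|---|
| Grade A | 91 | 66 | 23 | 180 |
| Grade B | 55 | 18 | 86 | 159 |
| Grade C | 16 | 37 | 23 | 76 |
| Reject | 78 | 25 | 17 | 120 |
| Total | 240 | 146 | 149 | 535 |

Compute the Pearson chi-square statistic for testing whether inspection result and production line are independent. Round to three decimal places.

Grand total N = 535.
Expected counts (row total × column total / N):
  Grade A, Line 1: 180×240/535 = 80.74766
  Grade A, Line 2: 180×146/535 = 49.12150
  Grade A, Line 3: 180×149/535 = 50.13084
  Grade B, Line 1: 159×240/535 = 71.32710
  Grade B, Line 2: 159×146/535 = 43.39065
  Grade B, Line 3: 159×149/535 = 44.28224
  Grade C, Line 1: 76×240/535 = 34.09346
  Grade C, Line 2: 76×146/535 = 20.74019
  Grade C, Line 3: 76×149/535 = 21.16636
  Reject, Line 1: 120×240/535 = 53.83178
  Reject, Line 2: 120×146/535 = 32.74766
  Reject, Line 3: 120×149/535 = 33.42056
Contributions (O − E)²/E:
  (91 − 80.74766)²/80.74766 = 1.3017
  (66 − 49.12150)²/49.12150 = 5.7996
  (23 − 50.13084)²/50.13084 = 14.6832
  (55 − 71.32710)²/71.32710 = 3.7373
  (18 − 43.39065)²/43.39065 = 14.8577
  (86 − 44.28224)²/44.28224 = 39.3018
  (16 − 34.09346)²/34.09346 = 9.6022
  (37 − 20.74019)²/20.74019 = 12.7473
  (23 − 21.16636)²/21.16636 = 0.1588
  (78 − 53.83178)²/53.83178 = 10.8505
  (25 − 32.74766)²/32.74766 = 1.8330
  (17 − 33.42056)²/33.42056 = 8.0679
χ² = 1.3017 + 5.7996 + 14.6832 + 3.7373 + 14.8577 + 39.3018 + 9.6022 + 12.7473 + 0.1588 + 10.8505 + 1.8330 + 8.0679 = 122.941

122.941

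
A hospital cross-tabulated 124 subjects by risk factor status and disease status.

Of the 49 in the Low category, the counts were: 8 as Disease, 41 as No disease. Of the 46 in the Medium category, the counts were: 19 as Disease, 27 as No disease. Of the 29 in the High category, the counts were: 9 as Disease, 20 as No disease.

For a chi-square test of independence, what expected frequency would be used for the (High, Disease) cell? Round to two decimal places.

Row total (High) = 29; column total (Disease) = 36; grand total N = 124.
Expected count = (row total × column total) / N = 29 × 36 / 124 = 8.42.

8.42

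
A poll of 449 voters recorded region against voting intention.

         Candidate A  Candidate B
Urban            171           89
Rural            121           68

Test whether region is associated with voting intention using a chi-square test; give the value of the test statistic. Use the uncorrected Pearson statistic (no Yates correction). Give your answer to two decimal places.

Row totals: 260, 189. Column totals: 292, 157. Grand total N = 449.
Expected counts (row total × column total / N):
  Urban, Candidate A: 260×292/449 = 169.087
  Urban, Candidate B: 260×157/449 = 90.913
  Rural, Candidate A: 189×292/449 = 122.913
  Rural, Candidate B: 189×157/449 = 66.087
Contributions (O − E)²/E:
  (171 − 169.087)²/169.087 = 0.0216
  (89 − 90.913)²/90.913 = 0.0403
  (121 − 122.913)²/122.913 = 0.0298
  (68 − 66.087)²/66.087 = 0.0554
χ² = 0.0216 + 0.0403 + 0.0298 + 0.0554 = 0.15

0.15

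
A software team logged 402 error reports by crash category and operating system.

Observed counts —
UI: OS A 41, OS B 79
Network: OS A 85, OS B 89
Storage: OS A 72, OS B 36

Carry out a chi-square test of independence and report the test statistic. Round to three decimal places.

24.041

Row totals: 120, 174, 108. Column totals: 198, 204. Grand total N = 402.
Expected counts (row total × column total / N):
  UI, OS A: 120×198/402 = 59.1045
  UI, OS B: 120×204/402 = 60.8955
  Network, OS A: 174×198/402 = 85.7015
  Network, OS B: 174×204/402 = 88.2985
  Storage, OS A: 108×198/402 = 53.1940
  Storage, OS B: 108×204/402 = 54.8060
Contributions (O − E)²/E:
  (41 − 59.1045)²/59.1045 = 5.5457
  (79 − 60.8955)²/60.8955 = 5.3825
  (85 − 85.7015)²/85.7015 = 0.0057
  (89 − 88.2985)²/88.2985 = 0.0056
  (72 − 53.1940)²/53.1940 = 6.6486
  (36 − 54.8060)²/54.8060 = 6.4530
χ² = 5.5457 + 5.3825 + 0.0057 + 0.0056 + 6.6486 + 6.4530 = 24.041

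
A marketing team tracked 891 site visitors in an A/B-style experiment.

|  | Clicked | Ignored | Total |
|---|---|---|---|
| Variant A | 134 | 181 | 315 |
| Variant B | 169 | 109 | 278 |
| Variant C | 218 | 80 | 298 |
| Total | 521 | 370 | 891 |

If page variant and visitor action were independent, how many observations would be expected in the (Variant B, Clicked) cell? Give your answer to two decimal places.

Row total (Variant B) = 278; column total (Clicked) = 521; grand total N = 891.
Expected count = (row total × column total) / N = 278 × 521 / 891 = 162.56.

162.56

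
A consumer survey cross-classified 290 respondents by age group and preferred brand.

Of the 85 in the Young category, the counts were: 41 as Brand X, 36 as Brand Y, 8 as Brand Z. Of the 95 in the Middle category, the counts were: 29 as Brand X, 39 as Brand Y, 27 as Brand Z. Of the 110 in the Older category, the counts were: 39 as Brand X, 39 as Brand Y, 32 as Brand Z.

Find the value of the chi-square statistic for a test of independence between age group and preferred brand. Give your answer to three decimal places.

14.413

Row totals: 85, 95, 110. Column totals: 109, 114, 67. Grand total N = 290.
Expected counts (row total × column total / N):
  Young, Brand X: 85×109/290 = 31.9483
  Young, Brand Y: 85×114/290 = 33.4138
  Young, Brand Z: 85×67/290 = 19.6379
  Middle, Brand X: 95×109/290 = 35.7069
  Middle, Brand Y: 95×114/290 = 37.3448
  Middle, Brand Z: 95×67/290 = 21.9483
  Older, Brand X: 110×109/290 = 41.3448
  Older, Brand Y: 110×114/290 = 43.2414
  Older, Brand Z: 110×67/290 = 25.4138
Contributions (O − E)²/E:
  (41 − 31.9483)²/31.9483 = 2.5646
  (36 − 33.4138)²/33.4138 = 0.2002
  (8 − 19.6379)²/19.6379 = 6.8969
  (29 − 35.7069)²/35.7069 = 1.2598
  (39 − 37.3448)²/37.3448 = 0.0734
  (27 − 21.9483)²/21.9483 = 1.1627
  (39 − 41.3448)²/41.3448 = 0.1330
  (39 − 43.2414)²/43.2414 = 0.4160
  (32 − 25.4138)²/25.4138 = 1.7069
χ² = 2.5646 + 0.2002 + 6.8969 + 1.2598 + 0.0734 + 1.1627 + 0.1330 + 0.4160 + 1.7069 = 14.413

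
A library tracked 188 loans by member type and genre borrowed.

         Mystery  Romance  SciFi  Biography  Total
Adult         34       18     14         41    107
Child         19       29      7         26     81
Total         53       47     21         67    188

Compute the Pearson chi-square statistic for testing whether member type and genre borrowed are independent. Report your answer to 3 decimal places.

Grand total N = 188.
Expected counts (row total × column total / N):
  Adult, Mystery: 107×53/188 = 30.1649
  Adult, Romance: 107×47/188 = 26.7500
  Adult, SciFi: 107×21/188 = 11.9521
  Adult, Biography: 107×67/188 = 38.1330
  Child, Mystery: 81×53/188 = 22.8351
  Child, Romance: 81×47/188 = 20.2500
  Child, SciFi: 81×21/188 = 9.0479
  Child, Biography: 81×67/188 = 28.8670
Contributions (O − E)²/E:
  (34 − 30.1649)²/30.1649 = 0.4876
  (18 − 26.7500)²/26.7500 = 2.8621
  (14 − 11.9521)²/11.9521 = 0.3509
  (41 − 38.1330)²/38.1330 = 0.2156
  (19 − 22.8351)²/22.8351 = 0.6441
  (29 − 20.2500)²/20.2500 = 3.7809
  (7 − 9.0479)²/9.0479 = 0.4635
  (26 − 28.8670)²/28.8670 = 0.2847
χ² = 0.4876 + 2.8621 + 0.3509 + 0.2156 + 0.6441 + 3.7809 + 0.4635 + 0.2847 = 9.089

9.089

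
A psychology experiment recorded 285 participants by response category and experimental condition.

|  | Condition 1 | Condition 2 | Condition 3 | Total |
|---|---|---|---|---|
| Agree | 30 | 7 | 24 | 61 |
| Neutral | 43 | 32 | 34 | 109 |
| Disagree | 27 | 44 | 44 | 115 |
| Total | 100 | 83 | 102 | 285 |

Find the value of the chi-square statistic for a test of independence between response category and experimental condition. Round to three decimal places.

Grand total N = 285.
Expected counts (row total × column total / N):
  Agree, Condition 1: 61×100/285 = 21.4035
  Agree, Condition 2: 61×83/285 = 17.7649
  Agree, Condition 3: 61×102/285 = 21.8316
  Neutral, Condition 1: 109×100/285 = 38.2456
  Neutral, Condition 2: 109×83/285 = 31.7439
  Neutral, Condition 3: 109×102/285 = 39.0105
  Disagree, Condition 1: 115×100/285 = 40.3509
  Disagree, Condition 2: 115×83/285 = 33.4912
  Disagree, Condition 3: 115×102/285 = 41.1579
Contributions (O − E)²/E:
  (30 − 21.4035)²/21.4035 = 3.4527
  (7 − 17.7649)²/17.7649 = 6.5231
  (24 − 21.8316)²/21.8316 = 0.2154
  (43 − 38.2456)²/38.2456 = 0.5910
  (32 − 31.7439)²/31.7439 = 0.0021
  (34 − 39.0105)²/39.0105 = 0.6435
  (27 − 40.3509)²/40.3509 = 4.4174
  (44 − 33.4912)²/33.4912 = 3.2974
  (44 − 41.1579)²/41.1579 = 0.1963
χ² = 3.4527 + 6.5231 + 0.2154 + 0.5910 + 0.0021 + 0.6435 + 4.4174 + 3.2974 + 0.1963 = 19.339

19.339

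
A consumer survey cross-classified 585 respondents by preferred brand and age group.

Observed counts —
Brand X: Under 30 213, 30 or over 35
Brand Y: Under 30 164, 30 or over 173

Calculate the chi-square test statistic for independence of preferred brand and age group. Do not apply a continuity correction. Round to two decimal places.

Row totals: 248, 337. Column totals: 377, 208. Grand total N = 585.
Expected counts (row total × column total / N):
  Brand X, Under 30: 248×377/585 = 159.822
  Brand X, 30 or over: 248×208/585 = 88.178
  Brand Y, Under 30: 337×377/585 = 217.178
  Brand Y, 30 or over: 337×208/585 = 119.822
Contributions (O − E)²/E:
  (213 − 159.822)²/159.822 = 17.6941
  (35 − 88.178)²/88.178 = 32.0704
  (164 − 217.178)²/217.178 = 13.0211
  (173 − 119.822)²/119.822 = 23.6008
χ² = 17.6941 + 32.0704 + 13.0211 + 23.6008 = 86.39

86.39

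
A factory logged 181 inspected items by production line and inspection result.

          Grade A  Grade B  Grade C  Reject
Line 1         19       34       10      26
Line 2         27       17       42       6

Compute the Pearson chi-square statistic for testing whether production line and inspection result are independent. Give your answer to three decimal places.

Row totals: 89, 92. Column totals: 46, 51, 52, 32. Grand total N = 181.
Expected counts (row total × column total / N):
  Line 1, Grade A: 89×46/181 = 22.61878
  Line 1, Grade B: 89×51/181 = 25.07735
  Line 1, Grade C: 89×52/181 = 25.56906
  Line 1, Reject: 89×32/181 = 15.73481
  Line 2, Grade A: 92×46/181 = 23.38122
  Line 2, Grade B: 92×51/181 = 25.92265
  Line 2, Grade C: 92×52/181 = 26.43094
  Line 2, Reject: 92×32/181 = 16.26519
Contributions (O − E)²/E:
  (19 − 22.61878)²/22.61878 = 0.5790
  (34 − 25.07735)²/25.07735 = 3.1747
  (10 − 25.56906)²/25.56906 = 9.4800
  (26 − 15.73481)²/15.73481 = 6.6969
  (27 − 23.38122)²/23.38122 = 0.5601
  (17 − 25.92265)²/25.92265 = 3.0712
  (42 − 26.43094)²/26.43094 = 9.1709
  (6 − 16.26519)²/16.26519 = 6.4785
χ² = 0.5790 + 3.1747 + 9.4800 + 6.6969 + 0.5601 + 3.0712 + 9.1709 + 6.4785 = 39.211

39.211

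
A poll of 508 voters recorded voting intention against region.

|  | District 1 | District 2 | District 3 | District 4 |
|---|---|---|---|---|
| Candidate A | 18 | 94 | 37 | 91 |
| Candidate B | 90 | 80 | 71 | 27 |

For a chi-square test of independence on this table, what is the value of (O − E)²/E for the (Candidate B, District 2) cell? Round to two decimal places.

1.52

Row total (Candidate B) = 268; column total (District 2) = 174; N = 508.
Expected count E = 268 × 174 / 508 = 91.795.
Contribution = (O − E)²/E = (80 − 91.795)² / 91.795 = 1.52.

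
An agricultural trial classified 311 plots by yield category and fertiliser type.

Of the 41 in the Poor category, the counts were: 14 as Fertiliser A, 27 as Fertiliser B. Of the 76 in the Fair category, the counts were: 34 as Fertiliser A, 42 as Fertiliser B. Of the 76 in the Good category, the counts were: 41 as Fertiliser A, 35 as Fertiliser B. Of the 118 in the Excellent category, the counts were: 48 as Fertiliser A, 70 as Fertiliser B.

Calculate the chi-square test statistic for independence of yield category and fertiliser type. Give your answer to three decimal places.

Row totals: 41, 76, 76, 118. Column totals: 137, 174. Grand total N = 311.
Expected counts (row total × column total / N):
  Poor, Fertiliser A: 41×137/311 = 18.0611
  Poor, Fertiliser B: 41×174/311 = 22.9389
  Fair, Fertiliser A: 76×137/311 = 33.4791
  Fair, Fertiliser B: 76×174/311 = 42.5209
  Good, Fertiliser A: 76×137/311 = 33.4791
  Good, Fertiliser B: 76×174/311 = 42.5209
  Excellent, Fertiliser A: 118×137/311 = 51.9807
  Excellent, Fertiliser B: 118×174/311 = 66.0193
Contributions (O − E)²/E:
  (14 − 18.0611)²/18.0611 = 0.9132
  (27 − 22.9389)²/22.9389 = 0.7190
  (34 − 33.4791)²/33.4791 = 0.0081
  (42 − 42.5209)²/42.5209 = 0.0064
  (41 − 33.4791)²/33.4791 = 1.6895
  (35 − 42.5209)²/42.5209 = 1.3303
  (48 − 51.9807)²/51.9807 = 0.3048
  (70 − 66.0193)²/66.0193 = 0.2400
χ² = 0.9132 + 0.7190 + 0.0081 + 0.0064 + 1.6895 + 1.3303 + 0.3048 + 0.2400 = 5.211

5.211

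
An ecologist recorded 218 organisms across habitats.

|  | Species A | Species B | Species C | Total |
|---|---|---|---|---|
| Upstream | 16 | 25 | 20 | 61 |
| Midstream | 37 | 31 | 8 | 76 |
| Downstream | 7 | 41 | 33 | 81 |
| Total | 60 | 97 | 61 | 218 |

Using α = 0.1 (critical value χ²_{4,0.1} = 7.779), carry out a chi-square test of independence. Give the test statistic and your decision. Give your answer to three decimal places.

37.471; reject H₀

Grand total N = 218.
Expected counts (row total × column total / N):
  Upstream, Species A: 61×60/218 = 16.78899
  Upstream, Species B: 61×97/218 = 27.14220
  Upstream, Species C: 61×61/218 = 17.06881
  Midstream, Species A: 76×60/218 = 20.91743
  Midstream, Species B: 76×97/218 = 33.81651
  Midstream, Species C: 76×61/218 = 21.26606
  Downstream, Species A: 81×60/218 = 22.29358
  Downstream, Species B: 81×97/218 = 36.04128
  Downstream, Species C: 81×61/218 = 22.66514
Contributions (O − E)²/E:
  (16 − 16.78899)²/16.78899 = 0.0371
  (25 − 27.14220)²/27.14220 = 0.1691
  (20 − 17.06881)²/17.06881 = 0.5034
  (37 − 20.91743)²/20.91743 = 12.3652
  (31 − 33.81651)²/33.81651 = 0.2346
  (8 − 21.26606)²/21.26606 = 8.2756
  (7 − 22.29358)²/22.29358 = 10.4915
  (41 − 36.04128)²/36.04128 = 0.6822
  (33 − 22.66514)²/22.66514 = 4.7125
χ² = 0.0371 + 0.1691 + 0.5034 + 12.3652 + 0.2346 + 8.2756 + 10.4915 + 0.6822 + 4.7125 = 37.471
df = (3−1)(3−1) = 4. Since 37.471 > 7.779, reject the null hypothesis of independence at α = 0.1.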